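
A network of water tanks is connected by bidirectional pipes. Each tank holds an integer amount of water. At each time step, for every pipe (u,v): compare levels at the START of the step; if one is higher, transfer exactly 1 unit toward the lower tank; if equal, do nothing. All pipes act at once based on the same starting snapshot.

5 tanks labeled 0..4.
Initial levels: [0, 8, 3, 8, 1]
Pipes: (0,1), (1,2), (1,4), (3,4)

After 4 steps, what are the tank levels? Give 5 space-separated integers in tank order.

Step 1: flows [1->0,1->2,1->4,3->4] -> levels [1 5 4 7 3]
Step 2: flows [1->0,1->2,1->4,3->4] -> levels [2 2 5 6 5]
Step 3: flows [0=1,2->1,4->1,3->4] -> levels [2 4 4 5 5]
Step 4: flows [1->0,1=2,4->1,3=4] -> levels [3 4 4 5 4]

Answer: 3 4 4 5 4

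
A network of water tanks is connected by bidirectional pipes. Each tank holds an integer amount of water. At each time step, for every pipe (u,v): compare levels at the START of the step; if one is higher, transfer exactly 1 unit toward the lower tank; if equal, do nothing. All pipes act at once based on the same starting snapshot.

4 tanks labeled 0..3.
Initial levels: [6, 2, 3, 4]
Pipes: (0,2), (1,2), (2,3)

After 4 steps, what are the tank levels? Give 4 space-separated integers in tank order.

Answer: 4 4 3 4

Derivation:
Step 1: flows [0->2,2->1,3->2] -> levels [5 3 4 3]
Step 2: flows [0->2,2->1,2->3] -> levels [4 4 3 4]
Step 3: flows [0->2,1->2,3->2] -> levels [3 3 6 3]
Step 4: flows [2->0,2->1,2->3] -> levels [4 4 3 4]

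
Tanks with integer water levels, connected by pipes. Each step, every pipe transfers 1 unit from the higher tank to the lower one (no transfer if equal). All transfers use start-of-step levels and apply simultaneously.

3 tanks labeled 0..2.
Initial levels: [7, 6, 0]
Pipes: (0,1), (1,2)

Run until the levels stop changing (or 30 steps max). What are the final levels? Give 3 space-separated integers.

Answer: 5 3 5

Derivation:
Step 1: flows [0->1,1->2] -> levels [6 6 1]
Step 2: flows [0=1,1->2] -> levels [6 5 2]
Step 3: flows [0->1,1->2] -> levels [5 5 3]
Step 4: flows [0=1,1->2] -> levels [5 4 4]
Step 5: flows [0->1,1=2] -> levels [4 5 4]
Step 6: flows [1->0,1->2] -> levels [5 3 5]
Step 7: flows [0->1,2->1] -> levels [4 5 4]
  -> period-2 cycle: step 7 state = step 5 state; never stabilizes
  -> state at step 30: (30-5) mod 2 = 1, same as step 6 -> [5 3 5]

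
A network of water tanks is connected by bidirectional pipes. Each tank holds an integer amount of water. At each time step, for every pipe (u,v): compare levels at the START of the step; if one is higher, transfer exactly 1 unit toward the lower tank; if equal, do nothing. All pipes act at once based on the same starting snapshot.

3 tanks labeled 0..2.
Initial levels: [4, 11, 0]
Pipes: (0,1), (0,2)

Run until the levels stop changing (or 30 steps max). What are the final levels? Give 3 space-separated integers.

Step 1: flows [1->0,0->2] -> levels [4 10 1]
Step 2: flows [1->0,0->2] -> levels [4 9 2]
Step 3: flows [1->0,0->2] -> levels [4 8 3]
Step 4: flows [1->0,0->2] -> levels [4 7 4]
Step 5: flows [1->0,0=2] -> levels [5 6 4]
Step 6: flows [1->0,0->2] -> levels [5 5 5]
Step 7: flows [0=1,0=2] -> levels [5 5 5]
  -> stable (no change)

Answer: 5 5 5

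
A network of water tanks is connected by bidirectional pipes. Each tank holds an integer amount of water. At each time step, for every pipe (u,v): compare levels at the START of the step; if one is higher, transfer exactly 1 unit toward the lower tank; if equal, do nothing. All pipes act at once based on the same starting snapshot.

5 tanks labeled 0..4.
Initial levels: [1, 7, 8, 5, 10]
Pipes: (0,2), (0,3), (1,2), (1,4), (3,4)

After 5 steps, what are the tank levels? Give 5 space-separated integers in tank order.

Answer: 7 7 5 7 5

Derivation:
Step 1: flows [2->0,3->0,2->1,4->1,4->3] -> levels [3 9 6 5 8]
Step 2: flows [2->0,3->0,1->2,1->4,4->3] -> levels [5 7 6 5 8]
Step 3: flows [2->0,0=3,1->2,4->1,4->3] -> levels [6 7 6 6 6]
Step 4: flows [0=2,0=3,1->2,1->4,3=4] -> levels [6 5 7 6 7]
Step 5: flows [2->0,0=3,2->1,4->1,4->3] -> levels [7 7 5 7 5]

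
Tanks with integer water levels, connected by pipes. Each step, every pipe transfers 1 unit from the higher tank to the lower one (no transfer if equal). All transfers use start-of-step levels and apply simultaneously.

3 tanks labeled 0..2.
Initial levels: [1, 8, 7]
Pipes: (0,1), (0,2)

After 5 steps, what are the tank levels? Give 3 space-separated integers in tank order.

Answer: 6 5 5

Derivation:
Step 1: flows [1->0,2->0] -> levels [3 7 6]
Step 2: flows [1->0,2->0] -> levels [5 6 5]
Step 3: flows [1->0,0=2] -> levels [6 5 5]
Step 4: flows [0->1,0->2] -> levels [4 6 6]
Step 5: flows [1->0,2->0] -> levels [6 5 5]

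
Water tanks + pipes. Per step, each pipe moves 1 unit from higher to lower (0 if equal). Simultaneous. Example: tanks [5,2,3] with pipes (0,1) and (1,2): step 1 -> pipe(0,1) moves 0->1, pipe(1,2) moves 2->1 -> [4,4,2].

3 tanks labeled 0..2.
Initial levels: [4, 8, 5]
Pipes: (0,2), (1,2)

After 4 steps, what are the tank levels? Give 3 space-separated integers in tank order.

Answer: 5 5 7

Derivation:
Step 1: flows [2->0,1->2] -> levels [5 7 5]
Step 2: flows [0=2,1->2] -> levels [5 6 6]
Step 3: flows [2->0,1=2] -> levels [6 6 5]
Step 4: flows [0->2,1->2] -> levels [5 5 7]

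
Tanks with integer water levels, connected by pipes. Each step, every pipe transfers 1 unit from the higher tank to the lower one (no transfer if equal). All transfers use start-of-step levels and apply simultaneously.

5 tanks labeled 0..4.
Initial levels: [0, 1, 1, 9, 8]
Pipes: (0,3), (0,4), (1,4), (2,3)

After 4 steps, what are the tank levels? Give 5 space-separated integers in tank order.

Answer: 3 3 3 5 5

Derivation:
Step 1: flows [3->0,4->0,4->1,3->2] -> levels [2 2 2 7 6]
Step 2: flows [3->0,4->0,4->1,3->2] -> levels [4 3 3 5 4]
Step 3: flows [3->0,0=4,4->1,3->2] -> levels [5 4 4 3 3]
Step 4: flows [0->3,0->4,1->4,2->3] -> levels [3 3 3 5 5]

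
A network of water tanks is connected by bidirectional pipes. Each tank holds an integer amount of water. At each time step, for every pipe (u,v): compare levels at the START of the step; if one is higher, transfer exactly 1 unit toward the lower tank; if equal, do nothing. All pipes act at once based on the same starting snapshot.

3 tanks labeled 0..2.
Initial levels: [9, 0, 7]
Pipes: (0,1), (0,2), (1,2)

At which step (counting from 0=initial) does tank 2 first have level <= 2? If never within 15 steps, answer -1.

Answer: -1

Derivation:
Step 1: flows [0->1,0->2,2->1] -> levels [7 2 7]
Step 2: flows [0->1,0=2,2->1] -> levels [6 4 6]
Step 3: flows [0->1,0=2,2->1] -> levels [5 6 5]
Step 4: flows [1->0,0=2,1->2] -> levels [6 4 6]
  -> period-2 cycle (repeats step 2); tank 2 never drops to <=2
Tank 2 never reaches <=2 within 15 steps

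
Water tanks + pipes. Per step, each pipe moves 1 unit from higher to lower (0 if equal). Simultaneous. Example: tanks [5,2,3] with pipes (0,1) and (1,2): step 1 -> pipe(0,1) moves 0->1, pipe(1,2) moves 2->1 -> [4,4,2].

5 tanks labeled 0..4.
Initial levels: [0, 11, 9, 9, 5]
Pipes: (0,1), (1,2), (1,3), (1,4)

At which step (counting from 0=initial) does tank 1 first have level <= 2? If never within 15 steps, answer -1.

Step 1: flows [1->0,1->2,1->3,1->4] -> levels [1 7 10 10 6]
Step 2: flows [1->0,2->1,3->1,1->4] -> levels [2 7 9 9 7]
Step 3: flows [1->0,2->1,3->1,1=4] -> levels [3 8 8 8 7]
Step 4: flows [1->0,1=2,1=3,1->4] -> levels [4 6 8 8 8]
Step 5: flows [1->0,2->1,3->1,4->1] -> levels [5 8 7 7 7]
Step 6: flows [1->0,1->2,1->3,1->4] -> levels [6 4 8 8 8]
Step 7: flows [0->1,2->1,3->1,4->1] -> levels [5 8 7 7 7]
  -> period-2 cycle (repeats step 5); tank 1 never drops to <=2
Tank 1 never reaches <=2 within 15 steps

Answer: -1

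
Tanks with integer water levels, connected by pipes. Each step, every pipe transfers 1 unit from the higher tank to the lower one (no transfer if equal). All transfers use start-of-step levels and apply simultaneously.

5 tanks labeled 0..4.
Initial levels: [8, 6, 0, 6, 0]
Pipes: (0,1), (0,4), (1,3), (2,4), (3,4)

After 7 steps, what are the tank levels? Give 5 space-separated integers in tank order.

Answer: 3 6 3 3 5

Derivation:
Step 1: flows [0->1,0->4,1=3,2=4,3->4] -> levels [6 7 0 5 2]
Step 2: flows [1->0,0->4,1->3,4->2,3->4] -> levels [6 5 1 5 3]
Step 3: flows [0->1,0->4,1=3,4->2,3->4] -> levels [4 6 2 4 4]
Step 4: flows [1->0,0=4,1->3,4->2,3=4] -> levels [5 4 3 5 3]
Step 5: flows [0->1,0->4,3->1,2=4,3->4] -> levels [3 6 3 3 5]
Step 6: flows [1->0,4->0,1->3,4->2,4->3] -> levels [5 4 4 5 2]
Step 7: flows [0->1,0->4,3->1,2->4,3->4] -> levels [3 6 3 3 5]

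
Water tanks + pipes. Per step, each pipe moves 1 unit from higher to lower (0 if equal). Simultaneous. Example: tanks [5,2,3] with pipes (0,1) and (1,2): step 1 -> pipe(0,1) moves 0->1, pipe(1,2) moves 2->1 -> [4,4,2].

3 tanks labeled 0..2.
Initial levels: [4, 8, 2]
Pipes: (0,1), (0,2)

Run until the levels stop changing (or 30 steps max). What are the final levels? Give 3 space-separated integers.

Answer: 4 5 5

Derivation:
Step 1: flows [1->0,0->2] -> levels [4 7 3]
Step 2: flows [1->0,0->2] -> levels [4 6 4]
Step 3: flows [1->0,0=2] -> levels [5 5 4]
Step 4: flows [0=1,0->2] -> levels [4 5 5]
Step 5: flows [1->0,2->0] -> levels [6 4 4]
Step 6: flows [0->1,0->2] -> levels [4 5 5]
  -> period-2 cycle: step 6 state = step 4 state; never stabilizes
  -> state at step 30: (30-4) mod 2 = 0, same as step 4 -> [4 5 5]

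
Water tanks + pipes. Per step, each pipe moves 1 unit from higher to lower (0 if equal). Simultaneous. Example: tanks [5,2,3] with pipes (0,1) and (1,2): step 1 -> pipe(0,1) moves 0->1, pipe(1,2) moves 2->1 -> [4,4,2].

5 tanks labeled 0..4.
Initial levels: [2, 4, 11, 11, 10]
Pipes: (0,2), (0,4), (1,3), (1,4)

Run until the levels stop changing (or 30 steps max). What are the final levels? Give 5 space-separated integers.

Step 1: flows [2->0,4->0,3->1,4->1] -> levels [4 6 10 10 8]
Step 2: flows [2->0,4->0,3->1,4->1] -> levels [6 8 9 9 6]
Step 3: flows [2->0,0=4,3->1,1->4] -> levels [7 8 8 8 7]
Step 4: flows [2->0,0=4,1=3,1->4] -> levels [8 7 7 8 8]
Step 5: flows [0->2,0=4,3->1,4->1] -> levels [7 9 8 7 7]
Step 6: flows [2->0,0=4,1->3,1->4] -> levels [8 7 7 8 8]
  -> period-2 cycle: step 6 state = step 4 state; never stabilizes
  -> state at step 30: (30-4) mod 2 = 0, same as step 4 -> [8 7 7 8 8]

Answer: 8 7 7 8 8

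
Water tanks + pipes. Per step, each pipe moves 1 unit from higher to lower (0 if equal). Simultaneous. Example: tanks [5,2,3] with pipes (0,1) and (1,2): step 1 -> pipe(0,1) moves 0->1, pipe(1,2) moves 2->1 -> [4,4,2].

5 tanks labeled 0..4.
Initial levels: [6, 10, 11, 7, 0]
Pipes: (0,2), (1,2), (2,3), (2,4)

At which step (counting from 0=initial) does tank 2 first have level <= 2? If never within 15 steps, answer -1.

Step 1: flows [2->0,2->1,2->3,2->4] -> levels [7 11 7 8 1]
Step 2: flows [0=2,1->2,3->2,2->4] -> levels [7 10 8 7 2]
Step 3: flows [2->0,1->2,2->3,2->4] -> levels [8 9 6 8 3]
Step 4: flows [0->2,1->2,3->2,2->4] -> levels [7 8 8 7 4]
Step 5: flows [2->0,1=2,2->3,2->4] -> levels [8 8 5 8 5]
Step 6: flows [0->2,1->2,3->2,2=4] -> levels [7 7 8 7 5]
Step 7: flows [2->0,2->1,2->3,2->4] -> levels [8 8 4 8 6]
Step 8: flows [0->2,1->2,3->2,4->2] -> levels [7 7 8 7 5]
  -> period-2 cycle (repeats step 6); tank 2 never drops to <=2
Tank 2 never reaches <=2 within 15 steps

Answer: -1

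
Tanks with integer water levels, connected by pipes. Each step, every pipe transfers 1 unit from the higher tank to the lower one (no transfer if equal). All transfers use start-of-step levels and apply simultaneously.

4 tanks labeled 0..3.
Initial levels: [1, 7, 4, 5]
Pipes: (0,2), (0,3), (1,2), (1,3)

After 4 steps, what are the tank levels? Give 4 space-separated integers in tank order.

Answer: 5 6 3 3

Derivation:
Step 1: flows [2->0,3->0,1->2,1->3] -> levels [3 5 4 5]
Step 2: flows [2->0,3->0,1->2,1=3] -> levels [5 4 4 4]
Step 3: flows [0->2,0->3,1=2,1=3] -> levels [3 4 5 5]
Step 4: flows [2->0,3->0,2->1,3->1] -> levels [5 6 3 3]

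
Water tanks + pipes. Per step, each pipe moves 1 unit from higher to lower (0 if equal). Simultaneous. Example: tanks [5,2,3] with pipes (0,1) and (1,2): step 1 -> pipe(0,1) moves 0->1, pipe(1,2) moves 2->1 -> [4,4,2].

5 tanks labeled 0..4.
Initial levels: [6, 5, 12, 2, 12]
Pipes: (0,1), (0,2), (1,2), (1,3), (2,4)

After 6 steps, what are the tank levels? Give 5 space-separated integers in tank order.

Step 1: flows [0->1,2->0,2->1,1->3,2=4] -> levels [6 6 10 3 12]
Step 2: flows [0=1,2->0,2->1,1->3,4->2] -> levels [7 6 9 4 11]
Step 3: flows [0->1,2->0,2->1,1->3,4->2] -> levels [7 7 8 5 10]
Step 4: flows [0=1,2->0,2->1,1->3,4->2] -> levels [8 7 7 6 9]
Step 5: flows [0->1,0->2,1=2,1->3,4->2] -> levels [6 7 9 7 8]
Step 6: flows [1->0,2->0,2->1,1=3,2->4] -> levels [8 7 6 7 9]

Answer: 8 7 6 7 9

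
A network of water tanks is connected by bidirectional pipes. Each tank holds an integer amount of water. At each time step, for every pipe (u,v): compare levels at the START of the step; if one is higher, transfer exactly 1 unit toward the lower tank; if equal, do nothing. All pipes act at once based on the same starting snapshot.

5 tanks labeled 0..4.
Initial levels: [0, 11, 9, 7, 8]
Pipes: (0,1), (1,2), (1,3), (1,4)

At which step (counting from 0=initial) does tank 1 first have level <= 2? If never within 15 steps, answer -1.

Answer: -1

Derivation:
Step 1: flows [1->0,1->2,1->3,1->4] -> levels [1 7 10 8 9]
Step 2: flows [1->0,2->1,3->1,4->1] -> levels [2 9 9 7 8]
Step 3: flows [1->0,1=2,1->3,1->4] -> levels [3 6 9 8 9]
Step 4: flows [1->0,2->1,3->1,4->1] -> levels [4 8 8 7 8]
Step 5: flows [1->0,1=2,1->3,1=4] -> levels [5 6 8 8 8]
Step 6: flows [1->0,2->1,3->1,4->1] -> levels [6 8 7 7 7]
Step 7: flows [1->0,1->2,1->3,1->4] -> levels [7 4 8 8 8]
Step 8: flows [0->1,2->1,3->1,4->1] -> levels [6 8 7 7 7]
  -> period-2 cycle (repeats step 6); tank 1 never drops to <=2
Tank 1 never reaches <=2 within 15 steps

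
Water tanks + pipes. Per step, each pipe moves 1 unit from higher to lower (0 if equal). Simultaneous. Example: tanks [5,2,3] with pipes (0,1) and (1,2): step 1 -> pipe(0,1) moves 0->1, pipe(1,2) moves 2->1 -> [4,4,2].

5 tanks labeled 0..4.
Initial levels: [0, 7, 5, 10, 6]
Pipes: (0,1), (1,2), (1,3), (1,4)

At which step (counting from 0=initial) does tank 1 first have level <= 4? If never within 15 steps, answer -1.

Step 1: flows [1->0,1->2,3->1,1->4] -> levels [1 5 6 9 7]
Step 2: flows [1->0,2->1,3->1,4->1] -> levels [2 7 5 8 6]
Step 3: flows [1->0,1->2,3->1,1->4] -> levels [3 5 6 7 7]
Step 4: flows [1->0,2->1,3->1,4->1] -> levels [4 7 5 6 6]
Step 5: flows [1->0,1->2,1->3,1->4] -> levels [5 3 6 7 7]
Tank 1 first reaches <=4 at step 5

Answer: 5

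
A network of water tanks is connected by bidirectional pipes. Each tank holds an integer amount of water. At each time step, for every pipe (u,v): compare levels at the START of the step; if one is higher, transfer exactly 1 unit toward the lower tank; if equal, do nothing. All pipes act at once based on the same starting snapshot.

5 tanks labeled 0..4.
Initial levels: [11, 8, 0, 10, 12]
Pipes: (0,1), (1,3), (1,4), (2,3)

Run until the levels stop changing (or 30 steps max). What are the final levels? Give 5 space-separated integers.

Step 1: flows [0->1,3->1,4->1,3->2] -> levels [10 11 1 8 11]
Step 2: flows [1->0,1->3,1=4,3->2] -> levels [11 9 2 8 11]
Step 3: flows [0->1,1->3,4->1,3->2] -> levels [10 10 3 8 10]
Step 4: flows [0=1,1->3,1=4,3->2] -> levels [10 9 4 8 10]
Step 5: flows [0->1,1->3,4->1,3->2] -> levels [9 10 5 8 9]
Step 6: flows [1->0,1->3,1->4,3->2] -> levels [10 7 6 8 10]
Step 7: flows [0->1,3->1,4->1,3->2] -> levels [9 10 7 6 9]
Step 8: flows [1->0,1->3,1->4,2->3] -> levels [10 7 6 8 10]
  -> period-2 cycle: step 8 state = step 6 state; never stabilizes
  -> state at step 30: (30-6) mod 2 = 0, same as step 6 -> [10 7 6 8 10]

Answer: 10 7 6 8 10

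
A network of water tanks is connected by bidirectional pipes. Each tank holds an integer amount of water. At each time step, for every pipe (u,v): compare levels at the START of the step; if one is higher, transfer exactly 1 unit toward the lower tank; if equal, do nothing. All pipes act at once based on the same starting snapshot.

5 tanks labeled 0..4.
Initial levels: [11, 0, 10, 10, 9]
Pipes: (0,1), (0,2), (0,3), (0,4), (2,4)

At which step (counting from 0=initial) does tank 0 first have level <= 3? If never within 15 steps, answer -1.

Answer: -1

Derivation:
Step 1: flows [0->1,0->2,0->3,0->4,2->4] -> levels [7 1 10 11 11]
Step 2: flows [0->1,2->0,3->0,4->0,4->2] -> levels [9 2 10 10 9]
Step 3: flows [0->1,2->0,3->0,0=4,2->4] -> levels [10 3 8 9 10]
Step 4: flows [0->1,0->2,0->3,0=4,4->2] -> levels [7 4 10 10 9]
Step 5: flows [0->1,2->0,3->0,4->0,2->4] -> levels [9 5 8 9 9]
Step 6: flows [0->1,0->2,0=3,0=4,4->2] -> levels [7 6 10 9 8]
Step 7: flows [0->1,2->0,3->0,4->0,2->4] -> levels [9 7 8 8 8]
Step 8: flows [0->1,0->2,0->3,0->4,2=4] -> levels [5 8 9 9 9]
Step 9: flows [1->0,2->0,3->0,4->0,2=4] -> levels [9 7 8 8 8]
  -> period-2 cycle (repeats step 7); tank 0 never drops to <=3
Tank 0 never reaches <=3 within 15 steps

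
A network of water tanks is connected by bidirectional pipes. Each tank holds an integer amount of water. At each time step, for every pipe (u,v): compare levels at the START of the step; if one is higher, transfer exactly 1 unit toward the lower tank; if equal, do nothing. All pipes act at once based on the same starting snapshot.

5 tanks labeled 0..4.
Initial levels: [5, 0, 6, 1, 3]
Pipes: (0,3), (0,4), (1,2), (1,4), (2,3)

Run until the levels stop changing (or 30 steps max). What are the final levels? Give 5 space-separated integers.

Answer: 3 4 2 4 2

Derivation:
Step 1: flows [0->3,0->4,2->1,4->1,2->3] -> levels [3 2 4 3 3]
Step 2: flows [0=3,0=4,2->1,4->1,2->3] -> levels [3 4 2 4 2]
Step 3: flows [3->0,0->4,1->2,1->4,3->2] -> levels [3 2 4 2 4]
Step 4: flows [0->3,4->0,2->1,4->1,2->3] -> levels [3 4 2 4 2]
  -> period-2 cycle: step 4 state = step 2 state; never stabilizes
  -> state at step 30: (30-2) mod 2 = 0, same as step 2 -> [3 4 2 4 2]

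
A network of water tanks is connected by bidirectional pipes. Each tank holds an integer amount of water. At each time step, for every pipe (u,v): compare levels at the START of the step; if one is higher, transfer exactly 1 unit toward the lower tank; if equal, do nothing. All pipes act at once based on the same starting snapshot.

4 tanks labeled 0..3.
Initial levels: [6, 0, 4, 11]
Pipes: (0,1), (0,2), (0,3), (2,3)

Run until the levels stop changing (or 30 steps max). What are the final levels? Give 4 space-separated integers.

Answer: 7 5 4 5

Derivation:
Step 1: flows [0->1,0->2,3->0,3->2] -> levels [5 1 6 9]
Step 2: flows [0->1,2->0,3->0,3->2] -> levels [6 2 6 7]
Step 3: flows [0->1,0=2,3->0,3->2] -> levels [6 3 7 5]
Step 4: flows [0->1,2->0,0->3,2->3] -> levels [5 4 5 7]
Step 5: flows [0->1,0=2,3->0,3->2] -> levels [5 5 6 5]
Step 6: flows [0=1,2->0,0=3,2->3] -> levels [6 5 4 6]
Step 7: flows [0->1,0->2,0=3,3->2] -> levels [4 6 6 5]
Step 8: flows [1->0,2->0,3->0,2->3] -> levels [7 5 4 5]
Step 9: flows [0->1,0->2,0->3,3->2] -> levels [4 6 6 5]
  -> period-2 cycle: step 9 state = step 7 state; never stabilizes
  -> state at step 30: (30-7) mod 2 = 1, same as step 8 -> [7 5 4 5]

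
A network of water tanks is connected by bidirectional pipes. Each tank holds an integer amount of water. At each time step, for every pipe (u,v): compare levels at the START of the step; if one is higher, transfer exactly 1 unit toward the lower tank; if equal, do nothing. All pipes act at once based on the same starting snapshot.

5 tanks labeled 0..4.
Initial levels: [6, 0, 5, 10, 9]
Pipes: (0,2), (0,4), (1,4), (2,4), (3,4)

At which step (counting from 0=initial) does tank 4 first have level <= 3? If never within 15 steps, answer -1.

Answer: 6

Derivation:
Step 1: flows [0->2,4->0,4->1,4->2,3->4] -> levels [6 1 7 9 7]
Step 2: flows [2->0,4->0,4->1,2=4,3->4] -> levels [8 2 6 8 6]
Step 3: flows [0->2,0->4,4->1,2=4,3->4] -> levels [6 3 7 7 7]
Step 4: flows [2->0,4->0,4->1,2=4,3=4] -> levels [8 4 6 7 5]
Step 5: flows [0->2,0->4,4->1,2->4,3->4] -> levels [6 5 6 6 7]
Step 6: flows [0=2,4->0,4->1,4->2,4->3] -> levels [7 6 7 7 3]
Tank 4 first reaches <=3 at step 6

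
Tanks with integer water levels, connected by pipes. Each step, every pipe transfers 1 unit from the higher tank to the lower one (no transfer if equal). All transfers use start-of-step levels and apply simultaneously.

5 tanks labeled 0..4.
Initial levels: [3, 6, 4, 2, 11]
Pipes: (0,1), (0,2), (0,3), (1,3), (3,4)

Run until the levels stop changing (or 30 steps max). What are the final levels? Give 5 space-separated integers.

Step 1: flows [1->0,2->0,0->3,1->3,4->3] -> levels [4 4 3 5 10]
Step 2: flows [0=1,0->2,3->0,3->1,4->3] -> levels [4 5 4 4 9]
Step 3: flows [1->0,0=2,0=3,1->3,4->3] -> levels [5 3 4 6 8]
Step 4: flows [0->1,0->2,3->0,3->1,4->3] -> levels [4 5 5 5 7]
Step 5: flows [1->0,2->0,3->0,1=3,4->3] -> levels [7 4 4 5 6]
Step 6: flows [0->1,0->2,0->3,3->1,4->3] -> levels [4 6 5 6 5]
Step 7: flows [1->0,2->0,3->0,1=3,3->4] -> levels [7 5 4 4 6]
Step 8: flows [0->1,0->2,0->3,1->3,4->3] -> levels [4 5 5 7 5]
Step 9: flows [1->0,2->0,3->0,3->1,3->4] -> levels [7 5 4 4 6]
  -> period-2 cycle: step 9 state = step 7 state; never stabilizes
  -> state at step 30: (30-7) mod 2 = 1, same as step 8 -> [4 5 5 7 5]

Answer: 4 5 5 7 5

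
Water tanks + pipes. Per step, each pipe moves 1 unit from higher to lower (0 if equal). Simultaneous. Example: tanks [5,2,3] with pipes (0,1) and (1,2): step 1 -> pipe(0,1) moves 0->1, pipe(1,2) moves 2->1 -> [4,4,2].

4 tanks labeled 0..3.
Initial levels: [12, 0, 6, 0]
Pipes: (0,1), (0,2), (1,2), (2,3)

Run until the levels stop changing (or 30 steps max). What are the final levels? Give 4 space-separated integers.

Step 1: flows [0->1,0->2,2->1,2->3] -> levels [10 2 5 1]
Step 2: flows [0->1,0->2,2->1,2->3] -> levels [8 4 4 2]
Step 3: flows [0->1,0->2,1=2,2->3] -> levels [6 5 4 3]
Step 4: flows [0->1,0->2,1->2,2->3] -> levels [4 5 5 4]
Step 5: flows [1->0,2->0,1=2,2->3] -> levels [6 4 3 5]
Step 6: flows [0->1,0->2,1->2,3->2] -> levels [4 4 6 4]
Step 7: flows [0=1,2->0,2->1,2->3] -> levels [5 5 3 5]
Step 8: flows [0=1,0->2,1->2,3->2] -> levels [4 4 6 4]
  -> period-2 cycle: step 8 state = step 6 state; never stabilizes
  -> state at step 30: (30-6) mod 2 = 0, same as step 6 -> [4 4 6 4]

Answer: 4 4 6 4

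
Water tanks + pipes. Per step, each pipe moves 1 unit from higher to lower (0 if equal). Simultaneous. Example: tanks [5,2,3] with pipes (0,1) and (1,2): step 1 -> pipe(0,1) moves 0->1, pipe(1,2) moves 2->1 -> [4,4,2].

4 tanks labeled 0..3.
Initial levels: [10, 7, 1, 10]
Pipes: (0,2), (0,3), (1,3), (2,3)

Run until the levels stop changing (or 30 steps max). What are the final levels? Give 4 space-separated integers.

Answer: 6 7 6 9

Derivation:
Step 1: flows [0->2,0=3,3->1,3->2] -> levels [9 8 3 8]
Step 2: flows [0->2,0->3,1=3,3->2] -> levels [7 8 5 8]
Step 3: flows [0->2,3->0,1=3,3->2] -> levels [7 8 7 6]
Step 4: flows [0=2,0->3,1->3,2->3] -> levels [6 7 6 9]
Step 5: flows [0=2,3->0,3->1,3->2] -> levels [7 8 7 6]
  -> period-2 cycle: step 5 state = step 3 state; never stabilizes
  -> state at step 30: (30-3) mod 2 = 1, same as step 4 -> [6 7 6 9]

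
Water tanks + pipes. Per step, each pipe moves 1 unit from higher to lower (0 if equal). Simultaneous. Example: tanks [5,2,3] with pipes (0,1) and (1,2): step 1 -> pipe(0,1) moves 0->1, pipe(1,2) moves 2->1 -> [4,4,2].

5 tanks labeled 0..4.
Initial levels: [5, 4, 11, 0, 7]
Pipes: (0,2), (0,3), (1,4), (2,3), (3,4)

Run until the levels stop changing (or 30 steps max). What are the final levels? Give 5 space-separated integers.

Answer: 5 5 6 7 4

Derivation:
Step 1: flows [2->0,0->3,4->1,2->3,4->3] -> levels [5 5 9 3 5]
Step 2: flows [2->0,0->3,1=4,2->3,4->3] -> levels [5 5 7 6 4]
Step 3: flows [2->0,3->0,1->4,2->3,3->4] -> levels [7 4 5 5 6]
Step 4: flows [0->2,0->3,4->1,2=3,4->3] -> levels [5 5 6 7 4]
Step 5: flows [2->0,3->0,1->4,3->2,3->4] -> levels [7 4 6 4 6]
Step 6: flows [0->2,0->3,4->1,2->3,4->3] -> levels [5 5 6 7 4]
  -> period-2 cycle: step 6 state = step 4 state; never stabilizes
  -> state at step 30: (30-4) mod 2 = 0, same as step 4 -> [5 5 6 7 4]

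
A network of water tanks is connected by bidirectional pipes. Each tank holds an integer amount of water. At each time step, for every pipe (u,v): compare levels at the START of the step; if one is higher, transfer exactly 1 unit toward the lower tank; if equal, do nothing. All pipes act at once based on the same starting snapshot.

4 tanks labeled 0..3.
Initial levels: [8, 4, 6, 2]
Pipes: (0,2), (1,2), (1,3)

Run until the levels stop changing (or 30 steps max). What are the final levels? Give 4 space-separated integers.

Step 1: flows [0->2,2->1,1->3] -> levels [7 4 6 3]
Step 2: flows [0->2,2->1,1->3] -> levels [6 4 6 4]
Step 3: flows [0=2,2->1,1=3] -> levels [6 5 5 4]
Step 4: flows [0->2,1=2,1->3] -> levels [5 4 6 5]
Step 5: flows [2->0,2->1,3->1] -> levels [6 6 4 4]
Step 6: flows [0->2,1->2,1->3] -> levels [5 4 6 5]
  -> period-2 cycle: step 6 state = step 4 state; never stabilizes
  -> state at step 30: (30-4) mod 2 = 0, same as step 4 -> [5 4 6 5]

Answer: 5 4 6 5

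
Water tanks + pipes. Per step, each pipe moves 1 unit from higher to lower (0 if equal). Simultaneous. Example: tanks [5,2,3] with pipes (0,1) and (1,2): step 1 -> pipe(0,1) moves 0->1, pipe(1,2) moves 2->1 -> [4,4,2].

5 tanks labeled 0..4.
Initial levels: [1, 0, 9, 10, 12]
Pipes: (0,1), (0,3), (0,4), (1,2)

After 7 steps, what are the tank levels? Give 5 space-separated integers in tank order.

Step 1: flows [0->1,3->0,4->0,2->1] -> levels [2 2 8 9 11]
Step 2: flows [0=1,3->0,4->0,2->1] -> levels [4 3 7 8 10]
Step 3: flows [0->1,3->0,4->0,2->1] -> levels [5 5 6 7 9]
Step 4: flows [0=1,3->0,4->0,2->1] -> levels [7 6 5 6 8]
Step 5: flows [0->1,0->3,4->0,1->2] -> levels [6 6 6 7 7]
Step 6: flows [0=1,3->0,4->0,1=2] -> levels [8 6 6 6 6]
Step 7: flows [0->1,0->3,0->4,1=2] -> levels [5 7 6 7 7]

Answer: 5 7 6 7 7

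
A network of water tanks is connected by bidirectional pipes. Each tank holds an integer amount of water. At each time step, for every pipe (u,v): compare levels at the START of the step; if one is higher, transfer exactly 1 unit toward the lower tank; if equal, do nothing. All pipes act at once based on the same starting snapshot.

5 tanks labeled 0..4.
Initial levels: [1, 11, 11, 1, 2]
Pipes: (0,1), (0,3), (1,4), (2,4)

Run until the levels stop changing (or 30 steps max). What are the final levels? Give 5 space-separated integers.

Step 1: flows [1->0,0=3,1->4,2->4] -> levels [2 9 10 1 4]
Step 2: flows [1->0,0->3,1->4,2->4] -> levels [2 7 9 2 6]
Step 3: flows [1->0,0=3,1->4,2->4] -> levels [3 5 8 2 8]
Step 4: flows [1->0,0->3,4->1,2=4] -> levels [3 5 8 3 7]
Step 5: flows [1->0,0=3,4->1,2->4] -> levels [4 5 7 3 7]
Step 6: flows [1->0,0->3,4->1,2=4] -> levels [4 5 7 4 6]
Step 7: flows [1->0,0=3,4->1,2->4] -> levels [5 5 6 4 6]
Step 8: flows [0=1,0->3,4->1,2=4] -> levels [4 6 6 5 5]
Step 9: flows [1->0,3->0,1->4,2->4] -> levels [6 4 5 4 7]
Step 10: flows [0->1,0->3,4->1,4->2] -> levels [4 6 6 5 5]
  -> period-2 cycle: step 10 state = step 8 state; never stabilizes
  -> state at step 30: (30-8) mod 2 = 0, same as step 8 -> [4 6 6 5 5]

Answer: 4 6 6 5 5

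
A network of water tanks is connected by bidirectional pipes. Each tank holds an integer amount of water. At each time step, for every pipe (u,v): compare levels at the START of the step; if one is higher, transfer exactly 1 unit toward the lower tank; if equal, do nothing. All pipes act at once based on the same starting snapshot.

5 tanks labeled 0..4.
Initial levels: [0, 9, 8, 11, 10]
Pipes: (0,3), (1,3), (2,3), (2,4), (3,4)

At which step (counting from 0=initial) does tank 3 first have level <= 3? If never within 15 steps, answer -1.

Step 1: flows [3->0,3->1,3->2,4->2,3->4] -> levels [1 10 10 7 10]
Step 2: flows [3->0,1->3,2->3,2=4,4->3] -> levels [2 9 9 9 9]
Step 3: flows [3->0,1=3,2=3,2=4,3=4] -> levels [3 9 9 8 9]
Step 4: flows [3->0,1->3,2->3,2=4,4->3] -> levels [4 8 8 10 8]
Step 5: flows [3->0,3->1,3->2,2=4,3->4] -> levels [5 9 9 6 9]
Step 6: flows [3->0,1->3,2->3,2=4,4->3] -> levels [6 8 8 8 8]
Step 7: flows [3->0,1=3,2=3,2=4,3=4] -> levels [7 8 8 7 8]
Step 8: flows [0=3,1->3,2->3,2=4,4->3] -> levels [7 7 7 10 7]
Step 9: flows [3->0,3->1,3->2,2=4,3->4] -> levels [8 8 8 6 8]
Step 10: flows [0->3,1->3,2->3,2=4,4->3] -> levels [7 7 7 10 7]
  -> period-2 cycle (repeats step 8); tank 3 never drops to <=3
Tank 3 never reaches <=3 within 15 steps

Answer: -1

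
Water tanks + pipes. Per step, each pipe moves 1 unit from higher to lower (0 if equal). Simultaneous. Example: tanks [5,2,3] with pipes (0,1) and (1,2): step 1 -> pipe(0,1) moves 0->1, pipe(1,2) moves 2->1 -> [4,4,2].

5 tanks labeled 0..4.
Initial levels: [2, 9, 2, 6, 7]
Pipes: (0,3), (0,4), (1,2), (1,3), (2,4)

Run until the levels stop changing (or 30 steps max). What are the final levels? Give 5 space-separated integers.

Step 1: flows [3->0,4->0,1->2,1->3,4->2] -> levels [4 7 4 6 5]
Step 2: flows [3->0,4->0,1->2,1->3,4->2] -> levels [6 5 6 6 3]
Step 3: flows [0=3,0->4,2->1,3->1,2->4] -> levels [5 7 4 5 5]
Step 4: flows [0=3,0=4,1->2,1->3,4->2] -> levels [5 5 6 6 4]
Step 5: flows [3->0,0->4,2->1,3->1,2->4] -> levels [5 7 4 4 6]
Step 6: flows [0->3,4->0,1->2,1->3,4->2] -> levels [5 5 6 6 4]
  -> period-2 cycle: step 6 state = step 4 state; never stabilizes
  -> state at step 30: (30-4) mod 2 = 0, same as step 4 -> [5 5 6 6 4]

Answer: 5 5 6 6 4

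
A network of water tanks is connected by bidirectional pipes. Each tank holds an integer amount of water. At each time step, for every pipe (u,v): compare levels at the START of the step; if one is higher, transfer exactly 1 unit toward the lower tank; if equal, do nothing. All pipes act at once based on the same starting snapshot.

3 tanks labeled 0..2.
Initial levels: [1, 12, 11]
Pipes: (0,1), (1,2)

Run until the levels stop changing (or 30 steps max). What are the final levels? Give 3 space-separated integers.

Step 1: flows [1->0,1->2] -> levels [2 10 12]
Step 2: flows [1->0,2->1] -> levels [3 10 11]
Step 3: flows [1->0,2->1] -> levels [4 10 10]
Step 4: flows [1->0,1=2] -> levels [5 9 10]
Step 5: flows [1->0,2->1] -> levels [6 9 9]
Step 6: flows [1->0,1=2] -> levels [7 8 9]
Step 7: flows [1->0,2->1] -> levels [8 8 8]
Step 8: flows [0=1,1=2] -> levels [8 8 8]
  -> stable (no change)

Answer: 8 8 8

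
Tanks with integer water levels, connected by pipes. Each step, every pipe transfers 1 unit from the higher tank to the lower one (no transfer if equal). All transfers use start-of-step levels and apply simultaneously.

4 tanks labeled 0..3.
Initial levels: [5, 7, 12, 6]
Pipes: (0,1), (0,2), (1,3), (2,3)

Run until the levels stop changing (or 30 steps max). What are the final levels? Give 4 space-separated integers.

Answer: 7 7 8 8

Derivation:
Step 1: flows [1->0,2->0,1->3,2->3] -> levels [7 5 10 8]
Step 2: flows [0->1,2->0,3->1,2->3] -> levels [7 7 8 8]
Step 3: flows [0=1,2->0,3->1,2=3] -> levels [8 8 7 7]
Step 4: flows [0=1,0->2,1->3,2=3] -> levels [7 7 8 8]
  -> period-2 cycle: step 4 state = step 2 state; never stabilizes
  -> state at step 30: (30-2) mod 2 = 0, same as step 2 -> [7 7 8 8]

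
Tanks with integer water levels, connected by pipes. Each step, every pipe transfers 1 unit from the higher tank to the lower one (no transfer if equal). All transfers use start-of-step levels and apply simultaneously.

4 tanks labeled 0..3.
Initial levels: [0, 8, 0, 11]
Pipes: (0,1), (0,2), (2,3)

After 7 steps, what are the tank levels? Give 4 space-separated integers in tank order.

Answer: 4 5 5 5

Derivation:
Step 1: flows [1->0,0=2,3->2] -> levels [1 7 1 10]
Step 2: flows [1->0,0=2,3->2] -> levels [2 6 2 9]
Step 3: flows [1->0,0=2,3->2] -> levels [3 5 3 8]
Step 4: flows [1->0,0=2,3->2] -> levels [4 4 4 7]
Step 5: flows [0=1,0=2,3->2] -> levels [4 4 5 6]
Step 6: flows [0=1,2->0,3->2] -> levels [5 4 5 5]
Step 7: flows [0->1,0=2,2=3] -> levels [4 5 5 5]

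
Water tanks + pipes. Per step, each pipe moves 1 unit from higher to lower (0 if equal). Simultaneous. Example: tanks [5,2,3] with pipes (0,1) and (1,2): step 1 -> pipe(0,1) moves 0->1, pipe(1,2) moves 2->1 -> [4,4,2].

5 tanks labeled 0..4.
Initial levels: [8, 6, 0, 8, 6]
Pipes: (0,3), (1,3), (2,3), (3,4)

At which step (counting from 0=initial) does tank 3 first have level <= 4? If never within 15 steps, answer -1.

Step 1: flows [0=3,3->1,3->2,3->4] -> levels [8 7 1 5 7]
Step 2: flows [0->3,1->3,3->2,4->3] -> levels [7 6 2 7 6]
Step 3: flows [0=3,3->1,3->2,3->4] -> levels [7 7 3 4 7]
Tank 3 first reaches <=4 at step 3

Answer: 3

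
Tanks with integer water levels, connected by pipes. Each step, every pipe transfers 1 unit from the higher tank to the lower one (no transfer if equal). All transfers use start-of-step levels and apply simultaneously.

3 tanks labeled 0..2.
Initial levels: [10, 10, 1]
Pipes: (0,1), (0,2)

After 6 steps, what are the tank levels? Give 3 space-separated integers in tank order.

Answer: 7 7 7

Derivation:
Step 1: flows [0=1,0->2] -> levels [9 10 2]
Step 2: flows [1->0,0->2] -> levels [9 9 3]
Step 3: flows [0=1,0->2] -> levels [8 9 4]
Step 4: flows [1->0,0->2] -> levels [8 8 5]
Step 5: flows [0=1,0->2] -> levels [7 8 6]
Step 6: flows [1->0,0->2] -> levels [7 7 7]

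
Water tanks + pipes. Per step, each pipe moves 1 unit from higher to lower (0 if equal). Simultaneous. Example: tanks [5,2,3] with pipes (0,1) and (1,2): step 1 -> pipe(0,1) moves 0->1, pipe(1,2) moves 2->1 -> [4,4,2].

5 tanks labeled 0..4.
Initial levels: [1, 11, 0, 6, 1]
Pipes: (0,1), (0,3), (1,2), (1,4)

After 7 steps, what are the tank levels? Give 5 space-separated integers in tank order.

Answer: 5 2 4 4 4

Derivation:
Step 1: flows [1->0,3->0,1->2,1->4] -> levels [3 8 1 5 2]
Step 2: flows [1->0,3->0,1->2,1->4] -> levels [5 5 2 4 3]
Step 3: flows [0=1,0->3,1->2,1->4] -> levels [4 3 3 5 4]
Step 4: flows [0->1,3->0,1=2,4->1] -> levels [4 5 3 4 3]
Step 5: flows [1->0,0=3,1->2,1->4] -> levels [5 2 4 4 4]
Step 6: flows [0->1,0->3,2->1,4->1] -> levels [3 5 3 5 3]
Step 7: flows [1->0,3->0,1->2,1->4] -> levels [5 2 4 4 4]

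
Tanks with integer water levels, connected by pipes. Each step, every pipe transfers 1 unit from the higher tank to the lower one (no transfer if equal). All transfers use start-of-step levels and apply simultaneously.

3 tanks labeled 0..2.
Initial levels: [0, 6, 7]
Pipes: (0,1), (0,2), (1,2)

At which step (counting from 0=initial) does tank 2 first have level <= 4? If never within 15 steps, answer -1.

Step 1: flows [1->0,2->0,2->1] -> levels [2 6 5]
Step 2: flows [1->0,2->0,1->2] -> levels [4 4 5]
Step 3: flows [0=1,2->0,2->1] -> levels [5 5 3]
Tank 2 first reaches <=4 at step 3

Answer: 3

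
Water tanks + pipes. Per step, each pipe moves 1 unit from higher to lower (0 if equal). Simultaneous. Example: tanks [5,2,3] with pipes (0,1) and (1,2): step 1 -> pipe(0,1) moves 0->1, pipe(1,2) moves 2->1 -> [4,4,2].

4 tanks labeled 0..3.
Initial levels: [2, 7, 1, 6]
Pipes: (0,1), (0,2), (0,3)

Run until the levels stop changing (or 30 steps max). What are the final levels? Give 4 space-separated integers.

Answer: 4 4 4 4

Derivation:
Step 1: flows [1->0,0->2,3->0] -> levels [3 6 2 5]
Step 2: flows [1->0,0->2,3->0] -> levels [4 5 3 4]
Step 3: flows [1->0,0->2,0=3] -> levels [4 4 4 4]
Step 4: flows [0=1,0=2,0=3] -> levels [4 4 4 4]
  -> stable (no change)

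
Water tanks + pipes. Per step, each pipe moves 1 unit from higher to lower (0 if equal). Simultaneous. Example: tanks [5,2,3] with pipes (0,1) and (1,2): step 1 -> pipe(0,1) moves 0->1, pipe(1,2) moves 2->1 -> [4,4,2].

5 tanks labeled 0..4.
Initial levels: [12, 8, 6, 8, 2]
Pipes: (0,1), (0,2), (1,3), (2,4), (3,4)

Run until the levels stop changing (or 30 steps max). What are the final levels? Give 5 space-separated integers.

Step 1: flows [0->1,0->2,1=3,2->4,3->4] -> levels [10 9 6 7 4]
Step 2: flows [0->1,0->2,1->3,2->4,3->4] -> levels [8 9 6 7 6]
Step 3: flows [1->0,0->2,1->3,2=4,3->4] -> levels [8 7 7 7 7]
Step 4: flows [0->1,0->2,1=3,2=4,3=4] -> levels [6 8 8 7 7]
Step 5: flows [1->0,2->0,1->3,2->4,3=4] -> levels [8 6 6 8 8]
Step 6: flows [0->1,0->2,3->1,4->2,3=4] -> levels [6 8 8 7 7]
  -> period-2 cycle: step 6 state = step 4 state; never stabilizes
  -> state at step 30: (30-4) mod 2 = 0, same as step 4 -> [6 8 8 7 7]

Answer: 6 8 8 7 7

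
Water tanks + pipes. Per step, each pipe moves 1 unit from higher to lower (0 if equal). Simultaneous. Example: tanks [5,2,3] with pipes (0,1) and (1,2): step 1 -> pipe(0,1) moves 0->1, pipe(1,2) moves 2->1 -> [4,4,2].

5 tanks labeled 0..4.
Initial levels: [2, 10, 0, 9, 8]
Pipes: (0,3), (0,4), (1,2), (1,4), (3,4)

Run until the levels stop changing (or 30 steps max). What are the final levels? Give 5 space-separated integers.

Step 1: flows [3->0,4->0,1->2,1->4,3->4] -> levels [4 8 1 7 9]
Step 2: flows [3->0,4->0,1->2,4->1,4->3] -> levels [6 8 2 7 6]
Step 3: flows [3->0,0=4,1->2,1->4,3->4] -> levels [7 6 3 5 8]
Step 4: flows [0->3,4->0,1->2,4->1,4->3] -> levels [7 6 4 7 5]
Step 5: flows [0=3,0->4,1->2,1->4,3->4] -> levels [6 4 5 6 8]
Step 6: flows [0=3,4->0,2->1,4->1,4->3] -> levels [7 6 4 7 5]
  -> period-2 cycle: step 6 state = step 4 state; never stabilizes
  -> state at step 30: (30-4) mod 2 = 0, same as step 4 -> [7 6 4 7 5]

Answer: 7 6 4 7 5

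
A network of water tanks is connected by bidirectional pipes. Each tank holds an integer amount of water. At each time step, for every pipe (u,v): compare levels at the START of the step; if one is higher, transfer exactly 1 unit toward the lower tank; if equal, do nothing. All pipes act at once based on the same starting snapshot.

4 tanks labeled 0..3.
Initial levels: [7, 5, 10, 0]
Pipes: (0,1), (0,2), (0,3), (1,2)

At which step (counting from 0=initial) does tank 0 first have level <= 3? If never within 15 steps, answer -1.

Step 1: flows [0->1,2->0,0->3,2->1] -> levels [6 7 8 1]
Step 2: flows [1->0,2->0,0->3,2->1] -> levels [7 7 6 2]
Step 3: flows [0=1,0->2,0->3,1->2] -> levels [5 6 8 3]
Step 4: flows [1->0,2->0,0->3,2->1] -> levels [6 6 6 4]
Step 5: flows [0=1,0=2,0->3,1=2] -> levels [5 6 6 5]
Step 6: flows [1->0,2->0,0=3,1=2] -> levels [7 5 5 5]
Step 7: flows [0->1,0->2,0->3,1=2] -> levels [4 6 6 6]
Step 8: flows [1->0,2->0,3->0,1=2] -> levels [7 5 5 5]
  -> period-2 cycle (repeats step 6); tank 0 never drops to <=3
Tank 0 never reaches <=3 within 15 steps

Answer: -1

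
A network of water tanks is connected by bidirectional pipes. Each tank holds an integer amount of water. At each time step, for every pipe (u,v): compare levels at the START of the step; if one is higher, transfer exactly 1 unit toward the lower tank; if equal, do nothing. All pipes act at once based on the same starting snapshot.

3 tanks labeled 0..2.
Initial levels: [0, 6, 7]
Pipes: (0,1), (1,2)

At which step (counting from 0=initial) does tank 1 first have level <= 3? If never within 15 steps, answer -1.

Answer: 6

Derivation:
Step 1: flows [1->0,2->1] -> levels [1 6 6]
Step 2: flows [1->0,1=2] -> levels [2 5 6]
Step 3: flows [1->0,2->1] -> levels [3 5 5]
Step 4: flows [1->0,1=2] -> levels [4 4 5]
Step 5: flows [0=1,2->1] -> levels [4 5 4]
Step 6: flows [1->0,1->2] -> levels [5 3 5]
Tank 1 first reaches <=3 at step 6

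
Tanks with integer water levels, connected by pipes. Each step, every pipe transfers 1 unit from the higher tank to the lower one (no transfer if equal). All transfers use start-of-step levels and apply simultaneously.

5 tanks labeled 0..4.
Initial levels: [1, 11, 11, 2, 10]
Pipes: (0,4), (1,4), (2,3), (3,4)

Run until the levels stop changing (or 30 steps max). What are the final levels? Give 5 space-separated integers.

Answer: 5 7 8 7 8

Derivation:
Step 1: flows [4->0,1->4,2->3,4->3] -> levels [2 10 10 4 9]
Step 2: flows [4->0,1->4,2->3,4->3] -> levels [3 9 9 6 8]
Step 3: flows [4->0,1->4,2->3,4->3] -> levels [4 8 8 8 7]
Step 4: flows [4->0,1->4,2=3,3->4] -> levels [5 7 8 7 8]
Step 5: flows [4->0,4->1,2->3,4->3] -> levels [6 8 7 9 5]
Step 6: flows [0->4,1->4,3->2,3->4] -> levels [5 7 8 7 8]
  -> period-2 cycle: step 6 state = step 4 state; never stabilizes
  -> state at step 30: (30-4) mod 2 = 0, same as step 4 -> [5 7 8 7 8]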